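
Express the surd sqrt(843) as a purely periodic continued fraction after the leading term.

Write x_i = (sqrt(843) + m_i)/d_i with (m_0, d_0) = (0, 1). a_0 = floor(sqrt(843)) = 29, since 29^2 = 841 <= 843 < 900 = 30^2.
Iterate m_{i+1} = d_i*a_i - m_i, d_{i+1} = (843 - m_{i+1}^2)/d_i, a_{i+1} = floor((a_0 + m_{i+1})/d_{i+1}):
  m_1 = 1*29 - 0 = 29, d_1 = (843 - 29^2)/1 = 2/1 = 2, a_1 = floor((29 + 29)/2) = 29.
  m_2 = 2*29 - 29 = 29, d_2 = (843 - 29^2)/2 = 2/2 = 1, a_2 = floor((29 + 29)/1) = 58.
  m_3 = 1*58 - 29 = 29, d_3 = (843 - 29^2)/1 = 2/1 = 2: (m_3, d_3) = (m_1, d_1) = (29, 2), so from here the quotients repeat a_1, a_2; the period length is 2.
Hence the expansion of sqrt(843) is a_0 = 29 followed by the repeating block 29, 58 (period 2).

[29; (29, 58)]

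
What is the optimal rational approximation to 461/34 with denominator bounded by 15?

Expand x = 461/34 as a continued fraction with the Euclidean algorithm:
  461 = 13*34 + 19, so a_0 = 13.
  34 = 1*19 + 15, so a_1 = 1.
  19 = 1*15 + 4, so a_2 = 1.
  15 = 3*4 + 3, so a_3 = 3.
  4 = 1*3 + 1, so a_4 = 1.
  3 = 3*1 + 0, so a_5 = 3.
so x = [13; 1, 1, 3, 1, 3].
Convergents (p_i = a_i*p_{i-1} + p_{i-2}, q_i = a_i*q_{i-1} + q_{i-2} with p_{-2}=0, p_{-1}=1, q_{-2}=1, q_{-1}=0), until the denominator exceeds 15:
  i=0: a_0=13, p_0 = 13*1 + 0 = 13, q_0 = 13*0 + 1 = 1.
  i=1: a_1=1, p_1 = 1*13 + 1 = 14, q_1 = 1*1 + 0 = 1.
  i=2: a_2=1, p_2 = 1*14 + 13 = 27, q_2 = 1*1 + 1 = 2.
  i=3: a_3=3, p_3 = 3*27 + 14 = 95, q_3 = 3*2 + 1 = 7.
  i=4: a_4=1, p_4 = 1*95 + 27 = 122, q_4 = 1*7 + 2 = 9.
  i=5: a_5=3, p_5 = 3*122 + 95 = 461, q_5 = 3*9 + 7 = 34.
q_5 = 34 > 15, so the last convergent with denominator <= 15 is p_4/q_4 = 122/9.
The closest fraction with denominator <= 15 is either p_4/q_4 or the intermediate fraction (k*p_4 + p_3)/(k*q_4 + q_3) with the largest k >= 1 whose denominator stays <= 15; these approach x as k grows, and every other convergent or intermediate fraction in range is farther away.
Largest k: floor((15 - q_3)/q_4) = floor((15 - 7)/9) = 0.
Since k = 0, no intermediate fraction beyond p_4/q_4 has denominator <= 15, so the convergent 122/9 is the closest (its error is |461*9 - 122*34|/(34*9) = 1/306).

122/9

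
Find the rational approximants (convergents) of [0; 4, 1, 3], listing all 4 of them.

Using the convergent recurrence p_i = a_i*p_{i-1} + p_{i-2}, q_i = a_i*q_{i-1} + q_{i-2} with p_{-2}=0, p_{-1}=1, q_{-2}=1, q_{-1}=0:
  i=0: a_0=0, p_0 = 0*1 + 0 = 0, q_0 = 0*0 + 1 = 1.
  i=1: a_1=4, p_1 = 4*0 + 1 = 1, q_1 = 4*1 + 0 = 4.
  i=2: a_2=1, p_2 = 1*1 + 0 = 1, q_2 = 1*4 + 1 = 5.
  i=3: a_3=3, p_3 = 3*1 + 1 = 4, q_3 = 3*5 + 4 = 19.

0/1, 1/4, 1/5, 4/19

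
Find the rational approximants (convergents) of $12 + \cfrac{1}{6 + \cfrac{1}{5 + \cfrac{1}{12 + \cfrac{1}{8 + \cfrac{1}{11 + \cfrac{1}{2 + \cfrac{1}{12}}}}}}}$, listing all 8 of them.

Using the convergent recurrence p_i = a_i*p_{i-1} + p_{i-2}, q_i = a_i*q_{i-1} + q_{i-2} with p_{-2}=0, p_{-1}=1, q_{-2}=1, q_{-1}=0:
  i=0: a_0=12, p_0 = 12*1 + 0 = 12, q_0 = 12*0 + 1 = 1.
  i=1: a_1=6, p_1 = 6*12 + 1 = 73, q_1 = 6*1 + 0 = 6.
  i=2: a_2=5, p_2 = 5*73 + 12 = 377, q_2 = 5*6 + 1 = 31.
  i=3: a_3=12, p_3 = 12*377 + 73 = 4597, q_3 = 12*31 + 6 = 378.
  i=4: a_4=8, p_4 = 8*4597 + 377 = 37153, q_4 = 8*378 + 31 = 3055.
  i=5: a_5=11, p_5 = 11*37153 + 4597 = 413280, q_5 = 11*3055 + 378 = 33983.
  i=6: a_6=2, p_6 = 2*413280 + 37153 = 863713, q_6 = 2*33983 + 3055 = 71021.
  i=7: a_7=12, p_7 = 12*863713 + 413280 = 10777836, q_7 = 12*71021 + 33983 = 886235.

12/1, 73/6, 377/31, 4597/378, 37153/3055, 413280/33983, 863713/71021, 10777836/886235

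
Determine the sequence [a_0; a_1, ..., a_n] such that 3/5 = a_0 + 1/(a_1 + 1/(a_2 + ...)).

[0; 1, 1, 2]

Run the Euclidean algorithm on 3 and 5; the successive quotients are the partial quotients a_0, a_1, ... (each step inverts the fractional part left over by the previous one):
  3 = 0*5 + 3, so a_0 = 0.
  5 = 1*3 + 2, so a_1 = 1.
  3 = 1*2 + 1, so a_2 = 1.
  2 = 2*1 + 0, so a_3 = 2.
The remainder reaches 0 after 4 divisions, so the expansion has 4 partial quotients, read off in order.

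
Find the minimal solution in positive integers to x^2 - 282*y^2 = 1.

First expand sqrt(282) as a continued fraction. With x_i = (sqrt(282) + m_i)/d_i and (m_0, d_0) = (0, 1): a_0 = floor(sqrt(282)) = 16, since 16^2 = 256 <= 282 < 289 = 17^2.
Iterate m_{i+1} = d_i*a_i - m_i, d_{i+1} = (282 - m_{i+1}^2)/d_i, a_{i+1} = floor((a_0 + m_{i+1})/d_{i+1}):
  m_1 = 1*16 - 0 = 16, d_1 = (282 - 16^2)/1 = 26/1 = 26, a_1 = floor((16 + 16)/26) = 1.
  m_2 = 26*1 - 16 = 10, d_2 = (282 - 10^2)/26 = 182/26 = 7, a_2 = floor((16 + 10)/7) = 3.
  m_3 = 7*3 - 10 = 11, d_3 = (282 - 11^2)/7 = 161/7 = 23, a_3 = floor((16 + 11)/23) = 1.
  m_4 = 23*1 - 11 = 12, d_4 = (282 - 12^2)/23 = 138/23 = 6, a_4 = floor((16 + 12)/6) = 4.
  m_5 = 6*4 - 12 = 12, d_5 = (282 - 12^2)/6 = 138/6 = 23, a_5 = floor((16 + 12)/23) = 1.
  m_6 = 23*1 - 12 = 11, d_6 = (282 - 11^2)/23 = 161/23 = 7, a_6 = floor((16 + 11)/7) = 3.
  m_7 = 7*3 - 11 = 10, d_7 = (282 - 10^2)/7 = 182/7 = 26, a_7 = floor((16 + 10)/26) = 1.
  m_8 = 26*1 - 10 = 16, d_8 = (282 - 16^2)/26 = 26/26 = 1, a_8 = floor((16 + 16)/1) = 32.
  m_9 = 1*32 - 16 = 16, d_9 = (282 - 16^2)/1 = 26/1 = 26: (m_9, d_9) = (m_1, d_1) = (16, 26), so from here the quotients repeat a_1, ..., a_8; the period length is 8.
So sqrt(282) = [16; (1, 3, 1, 4, 1, 3, 1, 32)] with period length k = 8.
k is even, so the fundamental solution of x^2 - 282y^2 = 1 is (p_{k-1}, q_{k-1}) = (p_7, q_7); compute convergents through index 7.
Convergents (p_i = a_i*p_{i-1} + p_{i-2}, q_i = a_i*q_{i-1} + q_{i-2} with p_{-2}=0, p_{-1}=1, q_{-2}=1, q_{-1}=0):
  i=0: a_0=16, p_0 = 16*1 + 0 = 16, q_0 = 16*0 + 1 = 1.
  i=1: a_1=1, p_1 = 1*16 + 1 = 17, q_1 = 1*1 + 0 = 1.
  i=2: a_2=3, p_2 = 3*17 + 16 = 67, q_2 = 3*1 + 1 = 4.
  i=3: a_3=1, p_3 = 1*67 + 17 = 84, q_3 = 1*4 + 1 = 5.
  i=4: a_4=4, p_4 = 4*84 + 67 = 403, q_4 = 4*5 + 4 = 24.
  i=5: a_5=1, p_5 = 1*403 + 84 = 487, q_5 = 1*24 + 5 = 29.
  i=6: a_6=3, p_6 = 3*487 + 403 = 1864, q_6 = 3*29 + 24 = 111.
  i=7: a_7=1, p_7 = 1*1864 + 487 = 2351, q_7 = 1*111 + 29 = 140.
Check: 2351^2 - 282*140^2 = 5527201 - 5527200 = 1, so (x, y) = (2351, 140) solves the equation, and by the theorem it is the least positive solution.

(x, y) = (2351, 140)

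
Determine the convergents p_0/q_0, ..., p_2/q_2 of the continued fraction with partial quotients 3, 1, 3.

Using the convergent recurrence p_i = a_i*p_{i-1} + p_{i-2}, q_i = a_i*q_{i-1} + q_{i-2} with p_{-2}=0, p_{-1}=1, q_{-2}=1, q_{-1}=0:
  i=0: a_0=3, p_0 = 3*1 + 0 = 3, q_0 = 3*0 + 1 = 1.
  i=1: a_1=1, p_1 = 1*3 + 1 = 4, q_1 = 1*1 + 0 = 1.
  i=2: a_2=3, p_2 = 3*4 + 3 = 15, q_2 = 3*1 + 1 = 4.

3/1, 4/1, 15/4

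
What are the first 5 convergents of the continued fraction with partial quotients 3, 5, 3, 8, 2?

3/1, 16/5, 51/16, 424/133, 899/282

Using the convergent recurrence p_i = a_i*p_{i-1} + p_{i-2}, q_i = a_i*q_{i-1} + q_{i-2} with p_{-2}=0, p_{-1}=1, q_{-2}=1, q_{-1}=0:
  i=0: a_0=3, p_0 = 3*1 + 0 = 3, q_0 = 3*0 + 1 = 1.
  i=1: a_1=5, p_1 = 5*3 + 1 = 16, q_1 = 5*1 + 0 = 5.
  i=2: a_2=3, p_2 = 3*16 + 3 = 51, q_2 = 3*5 + 1 = 16.
  i=3: a_3=8, p_3 = 8*51 + 16 = 424, q_3 = 8*16 + 5 = 133.
  i=4: a_4=2, p_4 = 2*424 + 51 = 899, q_4 = 2*133 + 16 = 282.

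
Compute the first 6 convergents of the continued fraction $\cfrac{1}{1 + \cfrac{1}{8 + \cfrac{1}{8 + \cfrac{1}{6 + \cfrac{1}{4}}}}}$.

0/1, 1/1, 8/9, 65/73, 398/447, 1657/1861

Using the convergent recurrence p_i = a_i*p_{i-1} + p_{i-2}, q_i = a_i*q_{i-1} + q_{i-2} with p_{-2}=0, p_{-1}=1, q_{-2}=1, q_{-1}=0:
  i=0: a_0=0, p_0 = 0*1 + 0 = 0, q_0 = 0*0 + 1 = 1.
  i=1: a_1=1, p_1 = 1*0 + 1 = 1, q_1 = 1*1 + 0 = 1.
  i=2: a_2=8, p_2 = 8*1 + 0 = 8, q_2 = 8*1 + 1 = 9.
  i=3: a_3=8, p_3 = 8*8 + 1 = 65, q_3 = 8*9 + 1 = 73.
  i=4: a_4=6, p_4 = 6*65 + 8 = 398, q_4 = 6*73 + 9 = 447.
  i=5: a_5=4, p_5 = 4*398 + 65 = 1657, q_5 = 4*447 + 73 = 1861.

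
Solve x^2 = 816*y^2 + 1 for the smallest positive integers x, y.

(x, y) = (4999, 175)

First expand sqrt(816) as a continued fraction. With x_i = (sqrt(816) + m_i)/d_i and (m_0, d_0) = (0, 1): a_0 = floor(sqrt(816)) = 28, since 28^2 = 784 <= 816 < 841 = 29^2.
Iterate m_{i+1} = d_i*a_i - m_i, d_{i+1} = (816 - m_{i+1}^2)/d_i, a_{i+1} = floor((a_0 + m_{i+1})/d_{i+1}):
  m_1 = 1*28 - 0 = 28, d_1 = (816 - 28^2)/1 = 32/1 = 32, a_1 = floor((28 + 28)/32) = 1.
  m_2 = 32*1 - 28 = 4, d_2 = (816 - 4^2)/32 = 800/32 = 25, a_2 = floor((28 + 4)/25) = 1.
  m_3 = 25*1 - 4 = 21, d_3 = (816 - 21^2)/25 = 375/25 = 15, a_3 = floor((28 + 21)/15) = 3.
  m_4 = 15*3 - 21 = 24, d_4 = (816 - 24^2)/15 = 240/15 = 16, a_4 = floor((28 + 24)/16) = 3.
  m_5 = 16*3 - 24 = 24, d_5 = (816 - 24^2)/16 = 240/16 = 15, a_5 = floor((28 + 24)/15) = 3.
  m_6 = 15*3 - 24 = 21, d_6 = (816 - 21^2)/15 = 375/15 = 25, a_6 = floor((28 + 21)/25) = 1.
  m_7 = 25*1 - 21 = 4, d_7 = (816 - 4^2)/25 = 800/25 = 32, a_7 = floor((28 + 4)/32) = 1.
  m_8 = 32*1 - 4 = 28, d_8 = (816 - 28^2)/32 = 32/32 = 1, a_8 = floor((28 + 28)/1) = 56.
  m_9 = 1*56 - 28 = 28, d_9 = (816 - 28^2)/1 = 32/1 = 32: (m_9, d_9) = (m_1, d_1) = (28, 32), so from here the quotients repeat a_1, ..., a_8; the period length is 8.
So sqrt(816) = [28; (1, 1, 3, 3, 3, 1, 1, 56)] with period length k = 8.
k is even, so the fundamental solution of x^2 - 816y^2 = 1 is (p_{k-1}, q_{k-1}) = (p_7, q_7); compute convergents through index 7.
Convergents (p_i = a_i*p_{i-1} + p_{i-2}, q_i = a_i*q_{i-1} + q_{i-2} with p_{-2}=0, p_{-1}=1, q_{-2}=1, q_{-1}=0):
  i=0: a_0=28, p_0 = 28*1 + 0 = 28, q_0 = 28*0 + 1 = 1.
  i=1: a_1=1, p_1 = 1*28 + 1 = 29, q_1 = 1*1 + 0 = 1.
  i=2: a_2=1, p_2 = 1*29 + 28 = 57, q_2 = 1*1 + 1 = 2.
  i=3: a_3=3, p_3 = 3*57 + 29 = 200, q_3 = 3*2 + 1 = 7.
  i=4: a_4=3, p_4 = 3*200 + 57 = 657, q_4 = 3*7 + 2 = 23.
  i=5: a_5=3, p_5 = 3*657 + 200 = 2171, q_5 = 3*23 + 7 = 76.
  i=6: a_6=1, p_6 = 1*2171 + 657 = 2828, q_6 = 1*76 + 23 = 99.
  i=7: a_7=1, p_7 = 1*2828 + 2171 = 4999, q_7 = 1*99 + 76 = 175.
Check: 4999^2 - 816*175^2 = 24990001 - 24990000 = 1, so (x, y) = (4999, 175) solves the equation, and by the theorem it is the least positive solution.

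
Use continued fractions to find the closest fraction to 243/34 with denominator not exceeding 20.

Expand x = 243/34 as a continued fraction with the Euclidean algorithm:
  243 = 7*34 + 5, so a_0 = 7.
  34 = 6*5 + 4, so a_1 = 6.
  5 = 1*4 + 1, so a_2 = 1.
  4 = 4*1 + 0, so a_3 = 4.
so x = [7; 6, 1, 4].
Convergents (p_i = a_i*p_{i-1} + p_{i-2}, q_i = a_i*q_{i-1} + q_{i-2} with p_{-2}=0, p_{-1}=1, q_{-2}=1, q_{-1}=0), until the denominator exceeds 20:
  i=0: a_0=7, p_0 = 7*1 + 0 = 7, q_0 = 7*0 + 1 = 1.
  i=1: a_1=6, p_1 = 6*7 + 1 = 43, q_1 = 6*1 + 0 = 6.
  i=2: a_2=1, p_2 = 1*43 + 7 = 50, q_2 = 1*6 + 1 = 7.
  i=3: a_3=4, p_3 = 4*50 + 43 = 243, q_3 = 4*7 + 6 = 34.
q_3 = 34 > 20, so the last convergent with denominator <= 20 is p_2/q_2 = 50/7.
The closest fraction with denominator <= 20 is either p_2/q_2 or the intermediate fraction (k*p_2 + p_1)/(k*q_2 + q_1) with the largest k >= 1 whose denominator stays <= 20; these approach x as k grows, and every other convergent or intermediate fraction in range is farther away.
Largest k: floor((20 - q_1)/q_2) = floor((20 - 6)/7) = 2.
That gives (2*50 + 43)/(2*7 + 6) = 143/20.
Compare the errors: |x - 50/7| = |243*7 - 50*34|/(34*7) = 1/238, and |x - 143/20| = |243*20 - 143*34|/(34*20) = 2/680.
Cross-multiplying, 2*238 = 476 < 680 = 1*680, so 2/680 is smaller: the intermediate fraction 143/20 is closer to x than 50/7.

143/20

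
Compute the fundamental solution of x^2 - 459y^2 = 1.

First expand sqrt(459) as a continued fraction. With x_i = (sqrt(459) + m_i)/d_i and (m_0, d_0) = (0, 1): a_0 = floor(sqrt(459)) = 21, since 21^2 = 441 <= 459 < 484 = 22^2.
Iterate m_{i+1} = d_i*a_i - m_i, d_{i+1} = (459 - m_{i+1}^2)/d_i, a_{i+1} = floor((a_0 + m_{i+1})/d_{i+1}):
  m_1 = 1*21 - 0 = 21, d_1 = (459 - 21^2)/1 = 18/1 = 18, a_1 = floor((21 + 21)/18) = 2.
  m_2 = 18*2 - 21 = 15, d_2 = (459 - 15^2)/18 = 234/18 = 13, a_2 = floor((21 + 15)/13) = 2.
  m_3 = 13*2 - 15 = 11, d_3 = (459 - 11^2)/13 = 338/13 = 26, a_3 = floor((21 + 11)/26) = 1.
  m_4 = 26*1 - 11 = 15, d_4 = (459 - 15^2)/26 = 234/26 = 9, a_4 = floor((21 + 15)/9) = 4.
  m_5 = 9*4 - 15 = 21, d_5 = (459 - 21^2)/9 = 18/9 = 2, a_5 = floor((21 + 21)/2) = 21.
  m_6 = 2*21 - 21 = 21, d_6 = (459 - 21^2)/2 = 18/2 = 9, a_6 = floor((21 + 21)/9) = 4.
  m_7 = 9*4 - 21 = 15, d_7 = (459 - 15^2)/9 = 234/9 = 26, a_7 = floor((21 + 15)/26) = 1.
  m_8 = 26*1 - 15 = 11, d_8 = (459 - 11^2)/26 = 338/26 = 13, a_8 = floor((21 + 11)/13) = 2.
  m_9 = 13*2 - 11 = 15, d_9 = (459 - 15^2)/13 = 234/13 = 18, a_9 = floor((21 + 15)/18) = 2.
  m_10 = 18*2 - 15 = 21, d_10 = (459 - 21^2)/18 = 18/18 = 1, a_10 = floor((21 + 21)/1) = 42.
  m_11 = 1*42 - 21 = 21, d_11 = (459 - 21^2)/1 = 18/1 = 18: (m_11, d_11) = (m_1, d_1) = (21, 18), so from here the quotients repeat a_1, ..., a_10; the period length is 10.
So sqrt(459) = [21; (2, 2, 1, 4, 21, 4, 1, 2, 2, 42)] with period length k = 10.
k is even, so the fundamental solution of x^2 - 459y^2 = 1 is (p_{k-1}, q_{k-1}) = (p_9, q_9); compute convergents through index 9.
Convergents (p_i = a_i*p_{i-1} + p_{i-2}, q_i = a_i*q_{i-1} + q_{i-2} with p_{-2}=0, p_{-1}=1, q_{-2}=1, q_{-1}=0):
  i=0: a_0=21, p_0 = 21*1 + 0 = 21, q_0 = 21*0 + 1 = 1.
  i=1: a_1=2, p_1 = 2*21 + 1 = 43, q_1 = 2*1 + 0 = 2.
  i=2: a_2=2, p_2 = 2*43 + 21 = 107, q_2 = 2*2 + 1 = 5.
  i=3: a_3=1, p_3 = 1*107 + 43 = 150, q_3 = 1*5 + 2 = 7.
  i=4: a_4=4, p_4 = 4*150 + 107 = 707, q_4 = 4*7 + 5 = 33.
  i=5: a_5=21, p_5 = 21*707 + 150 = 14997, q_5 = 21*33 + 7 = 700.
  i=6: a_6=4, p_6 = 4*14997 + 707 = 60695, q_6 = 4*700 + 33 = 2833.
  i=7: a_7=1, p_7 = 1*60695 + 14997 = 75692, q_7 = 1*2833 + 700 = 3533.
  i=8: a_8=2, p_8 = 2*75692 + 60695 = 212079, q_8 = 2*3533 + 2833 = 9899.
  i=9: a_9=2, p_9 = 2*212079 + 75692 = 499850, q_9 = 2*9899 + 3533 = 23331.
Check: 499850^2 - 459*23331^2 = 249850022500 - 249850022499 = 1, so (x, y) = (499850, 23331) solves the equation, and by the theorem it is the least positive solution.

(x, y) = (499850, 23331)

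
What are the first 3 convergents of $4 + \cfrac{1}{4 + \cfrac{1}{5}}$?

Using the convergent recurrence p_i = a_i*p_{i-1} + p_{i-2}, q_i = a_i*q_{i-1} + q_{i-2} with p_{-2}=0, p_{-1}=1, q_{-2}=1, q_{-1}=0:
  i=0: a_0=4, p_0 = 4*1 + 0 = 4, q_0 = 4*0 + 1 = 1.
  i=1: a_1=4, p_1 = 4*4 + 1 = 17, q_1 = 4*1 + 0 = 4.
  i=2: a_2=5, p_2 = 5*17 + 4 = 89, q_2 = 5*4 + 1 = 21.

4/1, 17/4, 89/21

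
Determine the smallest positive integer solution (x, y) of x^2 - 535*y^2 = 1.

(x, y) = (1618804, 69987)

First expand sqrt(535) as a continued fraction. With x_i = (sqrt(535) + m_i)/d_i and (m_0, d_0) = (0, 1): a_0 = floor(sqrt(535)) = 23, since 23^2 = 529 <= 535 < 576 = 24^2.
Iterate m_{i+1} = d_i*a_i - m_i, d_{i+1} = (535 - m_{i+1}^2)/d_i, a_{i+1} = floor((a_0 + m_{i+1})/d_{i+1}):
  m_1 = 1*23 - 0 = 23, d_1 = (535 - 23^2)/1 = 6/1 = 6, a_1 = floor((23 + 23)/6) = 7.
  m_2 = 6*7 - 23 = 19, d_2 = (535 - 19^2)/6 = 174/6 = 29, a_2 = floor((23 + 19)/29) = 1.
  m_3 = 29*1 - 19 = 10, d_3 = (535 - 10^2)/29 = 435/29 = 15, a_3 = floor((23 + 10)/15) = 2.
  m_4 = 15*2 - 10 = 20, d_4 = (535 - 20^2)/15 = 135/15 = 9, a_4 = floor((23 + 20)/9) = 4.
  m_5 = 9*4 - 20 = 16, d_5 = (535 - 16^2)/9 = 279/9 = 31, a_5 = floor((23 + 16)/31) = 1.
  m_6 = 31*1 - 16 = 15, d_6 = (535 - 15^2)/31 = 310/31 = 10, a_6 = floor((23 + 15)/10) = 3.
  m_7 = 10*3 - 15 = 15, d_7 = (535 - 15^2)/10 = 310/10 = 31, a_7 = floor((23 + 15)/31) = 1.
  m_8 = 31*1 - 15 = 16, d_8 = (535 - 16^2)/31 = 279/31 = 9, a_8 = floor((23 + 16)/9) = 4.
  m_9 = 9*4 - 16 = 20, d_9 = (535 - 20^2)/9 = 135/9 = 15, a_9 = floor((23 + 20)/15) = 2.
  m_10 = 15*2 - 20 = 10, d_10 = (535 - 10^2)/15 = 435/15 = 29, a_10 = floor((23 + 10)/29) = 1.
  m_11 = 29*1 - 10 = 19, d_11 = (535 - 19^2)/29 = 174/29 = 6, a_11 = floor((23 + 19)/6) = 7.
  m_12 = 6*7 - 19 = 23, d_12 = (535 - 23^2)/6 = 6/6 = 1, a_12 = floor((23 + 23)/1) = 46.
  m_13 = 1*46 - 23 = 23, d_13 = (535 - 23^2)/1 = 6/1 = 6: (m_13, d_13) = (m_1, d_1) = (23, 6), so from here the quotients repeat a_1, ..., a_12; the period length is 12.
So sqrt(535) = [23; (7, 1, 2, 4, 1, 3, 1, 4, 2, 1, 7, 46)] with period length k = 12.
k is even, so the fundamental solution of x^2 - 535y^2 = 1 is (p_{k-1}, q_{k-1}) = (p_11, q_11); compute convergents through index 11.
Convergents (p_i = a_i*p_{i-1} + p_{i-2}, q_i = a_i*q_{i-1} + q_{i-2} with p_{-2}=0, p_{-1}=1, q_{-2}=1, q_{-1}=0):
  i=0: a_0=23, p_0 = 23*1 + 0 = 23, q_0 = 23*0 + 1 = 1.
  i=1: a_1=7, p_1 = 7*23 + 1 = 162, q_1 = 7*1 + 0 = 7.
  i=2: a_2=1, p_2 = 1*162 + 23 = 185, q_2 = 1*7 + 1 = 8.
  i=3: a_3=2, p_3 = 2*185 + 162 = 532, q_3 = 2*8 + 7 = 23.
  i=4: a_4=4, p_4 = 4*532 + 185 = 2313, q_4 = 4*23 + 8 = 100.
  i=5: a_5=1, p_5 = 1*2313 + 532 = 2845, q_5 = 1*100 + 23 = 123.
  i=6: a_6=3, p_6 = 3*2845 + 2313 = 10848, q_6 = 3*123 + 100 = 469.
  i=7: a_7=1, p_7 = 1*10848 + 2845 = 13693, q_7 = 1*469 + 123 = 592.
  i=8: a_8=4, p_8 = 4*13693 + 10848 = 65620, q_8 = 4*592 + 469 = 2837.
  i=9: a_9=2, p_9 = 2*65620 + 13693 = 144933, q_9 = 2*2837 + 592 = 6266.
  i=10: a_10=1, p_10 = 1*144933 + 65620 = 210553, q_10 = 1*6266 + 2837 = 9103.
  i=11: a_11=7, p_11 = 7*210553 + 144933 = 1618804, q_11 = 7*9103 + 6266 = 69987.
Check: 1618804^2 - 535*69987^2 = 2620526390416 - 2620526390415 = 1, so (x, y) = (1618804, 69987) solves the equation, and by the theorem it is the least positive solution.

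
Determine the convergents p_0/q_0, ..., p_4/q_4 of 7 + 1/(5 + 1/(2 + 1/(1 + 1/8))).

7/1, 36/5, 79/11, 115/16, 999/139

Using the convergent recurrence p_i = a_i*p_{i-1} + p_{i-2}, q_i = a_i*q_{i-1} + q_{i-2} with p_{-2}=0, p_{-1}=1, q_{-2}=1, q_{-1}=0:
  i=0: a_0=7, p_0 = 7*1 + 0 = 7, q_0 = 7*0 + 1 = 1.
  i=1: a_1=5, p_1 = 5*7 + 1 = 36, q_1 = 5*1 + 0 = 5.
  i=2: a_2=2, p_2 = 2*36 + 7 = 79, q_2 = 2*5 + 1 = 11.
  i=3: a_3=1, p_3 = 1*79 + 36 = 115, q_3 = 1*11 + 5 = 16.
  i=4: a_4=8, p_4 = 8*115 + 79 = 999, q_4 = 8*16 + 11 = 139.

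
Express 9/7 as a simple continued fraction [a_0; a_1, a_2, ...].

[1; 3, 2]

Run the Euclidean algorithm on 9 and 7; the successive quotients are the partial quotients a_0, a_1, ... (each step inverts the fractional part left over by the previous one):
  9 = 1*7 + 2, so a_0 = 1.
  7 = 3*2 + 1, so a_1 = 3.
  2 = 2*1 + 0, so a_2 = 2.
The remainder reaches 0 after 3 divisions, so the expansion has 3 partial quotients, read off in order.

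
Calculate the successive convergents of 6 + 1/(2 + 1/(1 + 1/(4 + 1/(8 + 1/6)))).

6/1, 13/2, 19/3, 89/14, 731/115, 4475/704

Using the convergent recurrence p_i = a_i*p_{i-1} + p_{i-2}, q_i = a_i*q_{i-1} + q_{i-2} with p_{-2}=0, p_{-1}=1, q_{-2}=1, q_{-1}=0:
  i=0: a_0=6, p_0 = 6*1 + 0 = 6, q_0 = 6*0 + 1 = 1.
  i=1: a_1=2, p_1 = 2*6 + 1 = 13, q_1 = 2*1 + 0 = 2.
  i=2: a_2=1, p_2 = 1*13 + 6 = 19, q_2 = 1*2 + 1 = 3.
  i=3: a_3=4, p_3 = 4*19 + 13 = 89, q_3 = 4*3 + 2 = 14.
  i=4: a_4=8, p_4 = 8*89 + 19 = 731, q_4 = 8*14 + 3 = 115.
  i=5: a_5=6, p_5 = 6*731 + 89 = 4475, q_5 = 6*115 + 14 = 704.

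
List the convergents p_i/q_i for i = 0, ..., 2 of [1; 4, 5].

1/1, 5/4, 26/21

Using the convergent recurrence p_i = a_i*p_{i-1} + p_{i-2}, q_i = a_i*q_{i-1} + q_{i-2} with p_{-2}=0, p_{-1}=1, q_{-2}=1, q_{-1}=0:
  i=0: a_0=1, p_0 = 1*1 + 0 = 1, q_0 = 1*0 + 1 = 1.
  i=1: a_1=4, p_1 = 4*1 + 1 = 5, q_1 = 4*1 + 0 = 4.
  i=2: a_2=5, p_2 = 5*5 + 1 = 26, q_2 = 5*4 + 1 = 21.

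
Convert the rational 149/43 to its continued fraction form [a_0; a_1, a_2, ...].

[3; 2, 6, 1, 2]

Run the Euclidean algorithm on 149 and 43; the successive quotients are the partial quotients a_0, a_1, ... (each step inverts the fractional part left over by the previous one):
  149 = 3*43 + 20, so a_0 = 3.
  43 = 2*20 + 3, so a_1 = 2.
  20 = 6*3 + 2, so a_2 = 6.
  3 = 1*2 + 1, so a_3 = 1.
  2 = 2*1 + 0, so a_4 = 2.
The remainder reaches 0 after 5 divisions, so the expansion has 5 partial quotients, read off in order.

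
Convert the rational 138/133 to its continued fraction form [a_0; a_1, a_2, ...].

[1; 26, 1, 1, 2]

Run the Euclidean algorithm on 138 and 133; the successive quotients are the partial quotients a_0, a_1, ... (each step inverts the fractional part left over by the previous one):
  138 = 1*133 + 5, so a_0 = 1.
  133 = 26*5 + 3, so a_1 = 26.
  5 = 1*3 + 2, so a_2 = 1.
  3 = 1*2 + 1, so a_3 = 1.
  2 = 2*1 + 0, so a_4 = 2.
The remainder reaches 0 after 5 divisions, so the expansion has 5 partial quotients, read off in order.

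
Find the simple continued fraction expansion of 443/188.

Run the Euclidean algorithm on 443 and 188; the successive quotients are the partial quotients a_0, a_1, ... (each step inverts the fractional part left over by the previous one):
  443 = 2*188 + 67, so a_0 = 2.
  188 = 2*67 + 54, so a_1 = 2.
  67 = 1*54 + 13, so a_2 = 1.
  54 = 4*13 + 2, so a_3 = 4.
  13 = 6*2 + 1, so a_4 = 6.
  2 = 2*1 + 0, so a_5 = 2.
The remainder reaches 0 after 6 divisions, so the expansion has 6 partial quotients, read off in order.

[2; 2, 1, 4, 6, 2]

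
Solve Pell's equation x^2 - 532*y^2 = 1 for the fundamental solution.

First expand sqrt(532) as a continued fraction. With x_i = (sqrt(532) + m_i)/d_i and (m_0, d_0) = (0, 1): a_0 = floor(sqrt(532)) = 23, since 23^2 = 529 <= 532 < 576 = 24^2.
Iterate m_{i+1} = d_i*a_i - m_i, d_{i+1} = (532 - m_{i+1}^2)/d_i, a_{i+1} = floor((a_0 + m_{i+1})/d_{i+1}):
  m_1 = 1*23 - 0 = 23, d_1 = (532 - 23^2)/1 = 3/1 = 3, a_1 = floor((23 + 23)/3) = 15.
  m_2 = 3*15 - 23 = 22, d_2 = (532 - 22^2)/3 = 48/3 = 16, a_2 = floor((23 + 22)/16) = 2.
  m_3 = 16*2 - 22 = 10, d_3 = (532 - 10^2)/16 = 432/16 = 27, a_3 = floor((23 + 10)/27) = 1.
  m_4 = 27*1 - 10 = 17, d_4 = (532 - 17^2)/27 = 243/27 = 9, a_4 = floor((23 + 17)/9) = 4.
  m_5 = 9*4 - 17 = 19, d_5 = (532 - 19^2)/9 = 171/9 = 19, a_5 = floor((23 + 19)/19) = 2.
  m_6 = 19*2 - 19 = 19, d_6 = (532 - 19^2)/19 = 171/19 = 9, a_6 = floor((23 + 19)/9) = 4.
  m_7 = 9*4 - 19 = 17, d_7 = (532 - 17^2)/9 = 243/9 = 27, a_7 = floor((23 + 17)/27) = 1.
  m_8 = 27*1 - 17 = 10, d_8 = (532 - 10^2)/27 = 432/27 = 16, a_8 = floor((23 + 10)/16) = 2.
  m_9 = 16*2 - 10 = 22, d_9 = (532 - 22^2)/16 = 48/16 = 3, a_9 = floor((23 + 22)/3) = 15.
  m_10 = 3*15 - 22 = 23, d_10 = (532 - 23^2)/3 = 3/3 = 1, a_10 = floor((23 + 23)/1) = 46.
  m_11 = 1*46 - 23 = 23, d_11 = (532 - 23^2)/1 = 3/1 = 3: (m_11, d_11) = (m_1, d_1) = (23, 3), so from here the quotients repeat a_1, ..., a_10; the period length is 10.
So sqrt(532) = [23; (15, 2, 1, 4, 2, 4, 1, 2, 15, 46)] with period length k = 10.
k is even, so the fundamental solution of x^2 - 532y^2 = 1 is (p_{k-1}, q_{k-1}) = (p_9, q_9); compute convergents through index 9.
Convergents (p_i = a_i*p_{i-1} + p_{i-2}, q_i = a_i*q_{i-1} + q_{i-2} with p_{-2}=0, p_{-1}=1, q_{-2}=1, q_{-1}=0):
  i=0: a_0=23, p_0 = 23*1 + 0 = 23, q_0 = 23*0 + 1 = 1.
  i=1: a_1=15, p_1 = 15*23 + 1 = 346, q_1 = 15*1 + 0 = 15.
  i=2: a_2=2, p_2 = 2*346 + 23 = 715, q_2 = 2*15 + 1 = 31.
  i=3: a_3=1, p_3 = 1*715 + 346 = 1061, q_3 = 1*31 + 15 = 46.
  i=4: a_4=4, p_4 = 4*1061 + 715 = 4959, q_4 = 4*46 + 31 = 215.
  i=5: a_5=2, p_5 = 2*4959 + 1061 = 10979, q_5 = 2*215 + 46 = 476.
  i=6: a_6=4, p_6 = 4*10979 + 4959 = 48875, q_6 = 4*476 + 215 = 2119.
  i=7: a_7=1, p_7 = 1*48875 + 10979 = 59854, q_7 = 1*2119 + 476 = 2595.
  i=8: a_8=2, p_8 = 2*59854 + 48875 = 168583, q_8 = 2*2595 + 2119 = 7309.
  i=9: a_9=15, p_9 = 15*168583 + 59854 = 2588599, q_9 = 15*7309 + 2595 = 112230.
Check: 2588599^2 - 532*112230^2 = 6700844782801 - 6700844782800 = 1, so (x, y) = (2588599, 112230) solves the equation, and by the theorem it is the least positive solution.

(x, y) = (2588599, 112230)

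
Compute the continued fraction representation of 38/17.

[2; 4, 4]

Run the Euclidean algorithm on 38 and 17; the successive quotients are the partial quotients a_0, a_1, ... (each step inverts the fractional part left over by the previous one):
  38 = 2*17 + 4, so a_0 = 2.
  17 = 4*4 + 1, so a_1 = 4.
  4 = 4*1 + 0, so a_2 = 4.
The remainder reaches 0 after 3 divisions, so the expansion has 3 partial quotients, read off in order.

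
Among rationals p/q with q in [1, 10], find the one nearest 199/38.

Expand x = 199/38 as a continued fraction with the Euclidean algorithm:
  199 = 5*38 + 9, so a_0 = 5.
  38 = 4*9 + 2, so a_1 = 4.
  9 = 4*2 + 1, so a_2 = 4.
  2 = 2*1 + 0, so a_3 = 2.
so x = [5; 4, 4, 2].
Convergents (p_i = a_i*p_{i-1} + p_{i-2}, q_i = a_i*q_{i-1} + q_{i-2} with p_{-2}=0, p_{-1}=1, q_{-2}=1, q_{-1}=0), until the denominator exceeds 10:
  i=0: a_0=5, p_0 = 5*1 + 0 = 5, q_0 = 5*0 + 1 = 1.
  i=1: a_1=4, p_1 = 4*5 + 1 = 21, q_1 = 4*1 + 0 = 4.
  i=2: a_2=4, p_2 = 4*21 + 5 = 89, q_2 = 4*4 + 1 = 17.
q_2 = 17 > 10, so the last convergent with denominator <= 10 is p_1/q_1 = 21/4.
The closest fraction with denominator <= 10 is either p_1/q_1 or the intermediate fraction (k*p_1 + p_0)/(k*q_1 + q_0) with the largest k >= 1 whose denominator stays <= 10; these approach x as k grows, and every other convergent or intermediate fraction in range is farther away.
Largest k: floor((10 - q_0)/q_1) = floor((10 - 1)/4) = 2.
That gives (2*21 + 5)/(2*4 + 1) = 47/9.
Compare the errors: |x - 21/4| = |199*4 - 21*38|/(38*4) = 2/152, and |x - 47/9| = |199*9 - 47*38|/(38*9) = 5/342.
Cross-multiplying, 2*342 = 684 < 760 = 5*152, so 2/152 is smaller: the convergent 21/4 is closer to x than 47/9.

21/4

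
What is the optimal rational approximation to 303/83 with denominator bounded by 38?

Expand x = 303/83 as a continued fraction with the Euclidean algorithm:
  303 = 3*83 + 54, so a_0 = 3.
  83 = 1*54 + 29, so a_1 = 1.
  54 = 1*29 + 25, so a_2 = 1.
  29 = 1*25 + 4, so a_3 = 1.
  25 = 6*4 + 1, so a_4 = 6.
  4 = 4*1 + 0, so a_5 = 4.
so x = [3; 1, 1, 1, 6, 4].
Convergents (p_i = a_i*p_{i-1} + p_{i-2}, q_i = a_i*q_{i-1} + q_{i-2} with p_{-2}=0, p_{-1}=1, q_{-2}=1, q_{-1}=0), until the denominator exceeds 38:
  i=0: a_0=3, p_0 = 3*1 + 0 = 3, q_0 = 3*0 + 1 = 1.
  i=1: a_1=1, p_1 = 1*3 + 1 = 4, q_1 = 1*1 + 0 = 1.
  i=2: a_2=1, p_2 = 1*4 + 3 = 7, q_2 = 1*1 + 1 = 2.
  i=3: a_3=1, p_3 = 1*7 + 4 = 11, q_3 = 1*2 + 1 = 3.
  i=4: a_4=6, p_4 = 6*11 + 7 = 73, q_4 = 6*3 + 2 = 20.
  i=5: a_5=4, p_5 = 4*73 + 11 = 303, q_5 = 4*20 + 3 = 83.
q_5 = 83 > 38, so the last convergent with denominator <= 38 is p_4/q_4 = 73/20.
The closest fraction with denominator <= 38 is either p_4/q_4 or the intermediate fraction (k*p_4 + p_3)/(k*q_4 + q_3) with the largest k >= 1 whose denominator stays <= 38; these approach x as k grows, and every other convergent or intermediate fraction in range is farther away.
Largest k: floor((38 - q_3)/q_4) = floor((38 - 3)/20) = 1.
That gives (1*73 + 11)/(1*20 + 3) = 84/23.
Compare the errors: |x - 73/20| = |303*20 - 73*83|/(83*20) = 1/1660, and |x - 84/23| = |303*23 - 84*83|/(83*23) = 3/1909.
Cross-multiplying, 1*1909 = 1909 < 4980 = 3*1660, so 1/1660 is smaller: the convergent 73/20 is closer to x than 84/23.

73/20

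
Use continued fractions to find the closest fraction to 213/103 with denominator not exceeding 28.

31/15

Expand x = 213/103 as a continued fraction with the Euclidean algorithm:
  213 = 2*103 + 7, so a_0 = 2.
  103 = 14*7 + 5, so a_1 = 14.
  7 = 1*5 + 2, so a_2 = 1.
  5 = 2*2 + 1, so a_3 = 2.
  2 = 2*1 + 0, so a_4 = 2.
so x = [2; 14, 1, 2, 2].
Convergents (p_i = a_i*p_{i-1} + p_{i-2}, q_i = a_i*q_{i-1} + q_{i-2} with p_{-2}=0, p_{-1}=1, q_{-2}=1, q_{-1}=0), until the denominator exceeds 28:
  i=0: a_0=2, p_0 = 2*1 + 0 = 2, q_0 = 2*0 + 1 = 1.
  i=1: a_1=14, p_1 = 14*2 + 1 = 29, q_1 = 14*1 + 0 = 14.
  i=2: a_2=1, p_2 = 1*29 + 2 = 31, q_2 = 1*14 + 1 = 15.
  i=3: a_3=2, p_3 = 2*31 + 29 = 91, q_3 = 2*15 + 14 = 44.
q_3 = 44 > 28, so the last convergent with denominator <= 28 is p_2/q_2 = 31/15.
The closest fraction with denominator <= 28 is either p_2/q_2 or the intermediate fraction (k*p_2 + p_1)/(k*q_2 + q_1) with the largest k >= 1 whose denominator stays <= 28; these approach x as k grows, and every other convergent or intermediate fraction in range is farther away.
Largest k: floor((28 - q_1)/q_2) = floor((28 - 14)/15) = 0.
Since k = 0, no intermediate fraction beyond p_2/q_2 has denominator <= 28, so the convergent 31/15 is the closest (its error is |213*15 - 31*103|/(103*15) = 2/1545).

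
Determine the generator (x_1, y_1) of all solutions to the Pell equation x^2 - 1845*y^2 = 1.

First expand sqrt(1845) as a continued fraction. With x_i = (sqrt(1845) + m_i)/d_i and (m_0, d_0) = (0, 1): a_0 = floor(sqrt(1845)) = 42, since 42^2 = 1764 <= 1845 < 1849 = 43^2.
Iterate m_{i+1} = d_i*a_i - m_i, d_{i+1} = (1845 - m_{i+1}^2)/d_i, a_{i+1} = floor((a_0 + m_{i+1})/d_{i+1}):
  m_1 = 1*42 - 0 = 42, d_1 = (1845 - 42^2)/1 = 81/1 = 81, a_1 = floor((42 + 42)/81) = 1.
  m_2 = 81*1 - 42 = 39, d_2 = (1845 - 39^2)/81 = 324/81 = 4, a_2 = floor((42 + 39)/4) = 20.
  m_3 = 4*20 - 39 = 41, d_3 = (1845 - 41^2)/4 = 164/4 = 41, a_3 = floor((42 + 41)/41) = 2.
  m_4 = 41*2 - 41 = 41, d_4 = (1845 - 41^2)/41 = 164/41 = 4, a_4 = floor((42 + 41)/4) = 20.
  m_5 = 4*20 - 41 = 39, d_5 = (1845 - 39^2)/4 = 324/4 = 81, a_5 = floor((42 + 39)/81) = 1.
  m_6 = 81*1 - 39 = 42, d_6 = (1845 - 42^2)/81 = 81/81 = 1, a_6 = floor((42 + 42)/1) = 84.
  m_7 = 1*84 - 42 = 42, d_7 = (1845 - 42^2)/1 = 81/1 = 81: (m_7, d_7) = (m_1, d_1) = (42, 81), so from here the quotients repeat a_1, ..., a_6; the period length is 6.
So sqrt(1845) = [42; (1, 20, 2, 20, 1, 84)] with period length k = 6.
k is even, so the fundamental solution of x^2 - 1845y^2 = 1 is (p_{k-1}, q_{k-1}) = (p_5, q_5); compute convergents through index 5.
Convergents (p_i = a_i*p_{i-1} + p_{i-2}, q_i = a_i*q_{i-1} + q_{i-2} with p_{-2}=0, p_{-1}=1, q_{-2}=1, q_{-1}=0):
  i=0: a_0=42, p_0 = 42*1 + 0 = 42, q_0 = 42*0 + 1 = 1.
  i=1: a_1=1, p_1 = 1*42 + 1 = 43, q_1 = 1*1 + 0 = 1.
  i=2: a_2=20, p_2 = 20*43 + 42 = 902, q_2 = 20*1 + 1 = 21.
  i=3: a_3=2, p_3 = 2*902 + 43 = 1847, q_3 = 2*21 + 1 = 43.
  i=4: a_4=20, p_4 = 20*1847 + 902 = 37842, q_4 = 20*43 + 21 = 881.
  i=5: a_5=1, p_5 = 1*37842 + 1847 = 39689, q_5 = 1*881 + 43 = 924.
Check: 39689^2 - 1845*924^2 = 1575216721 - 1575216720 = 1, so (x, y) = (39689, 924) solves the equation, and by the theorem it is the least positive solution.

(x, y) = (39689, 924)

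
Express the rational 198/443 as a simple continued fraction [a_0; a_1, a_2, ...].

Run the Euclidean algorithm on 198 and 443; the successive quotients are the partial quotients a_0, a_1, ... (each step inverts the fractional part left over by the previous one):
  198 = 0*443 + 198, so a_0 = 0.
  443 = 2*198 + 47, so a_1 = 2.
  198 = 4*47 + 10, so a_2 = 4.
  47 = 4*10 + 7, so a_3 = 4.
  10 = 1*7 + 3, so a_4 = 1.
  7 = 2*3 + 1, so a_5 = 2.
  3 = 3*1 + 0, so a_6 = 3.
The remainder reaches 0 after 7 divisions, so the expansion has 7 partial quotients, read off in order.

[0; 2, 4, 4, 1, 2, 3]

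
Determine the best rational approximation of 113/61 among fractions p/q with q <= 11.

Expand x = 113/61 as a continued fraction with the Euclidean algorithm:
  113 = 1*61 + 52, so a_0 = 1.
  61 = 1*52 + 9, so a_1 = 1.
  52 = 5*9 + 7, so a_2 = 5.
  9 = 1*7 + 2, so a_3 = 1.
  7 = 3*2 + 1, so a_4 = 3.
  2 = 2*1 + 0, so a_5 = 2.
so x = [1; 1, 5, 1, 3, 2].
Convergents (p_i = a_i*p_{i-1} + p_{i-2}, q_i = a_i*q_{i-1} + q_{i-2} with p_{-2}=0, p_{-1}=1, q_{-2}=1, q_{-1}=0), until the denominator exceeds 11:
  i=0: a_0=1, p_0 = 1*1 + 0 = 1, q_0 = 1*0 + 1 = 1.
  i=1: a_1=1, p_1 = 1*1 + 1 = 2, q_1 = 1*1 + 0 = 1.
  i=2: a_2=5, p_2 = 5*2 + 1 = 11, q_2 = 5*1 + 1 = 6.
  i=3: a_3=1, p_3 = 1*11 + 2 = 13, q_3 = 1*6 + 1 = 7.
  i=4: a_4=3, p_4 = 3*13 + 11 = 50, q_4 = 3*7 + 6 = 27.
q_4 = 27 > 11, so the last convergent with denominator <= 11 is p_3/q_3 = 13/7.
The closest fraction with denominator <= 11 is either p_3/q_3 or the intermediate fraction (k*p_3 + p_2)/(k*q_3 + q_2) with the largest k >= 1 whose denominator stays <= 11; these approach x as k grows, and every other convergent or intermediate fraction in range is farther away.
Largest k: floor((11 - q_2)/q_3) = floor((11 - 6)/7) = 0.
Since k = 0, no intermediate fraction beyond p_3/q_3 has denominator <= 11, so the convergent 13/7 is the closest (its error is |113*7 - 13*61|/(61*7) = 2/427).

13/7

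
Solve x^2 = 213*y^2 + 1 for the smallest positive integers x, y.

First expand sqrt(213) as a continued fraction. With x_i = (sqrt(213) + m_i)/d_i and (m_0, d_0) = (0, 1): a_0 = floor(sqrt(213)) = 14, since 14^2 = 196 <= 213 < 225 = 15^2.
Iterate m_{i+1} = d_i*a_i - m_i, d_{i+1} = (213 - m_{i+1}^2)/d_i, a_{i+1} = floor((a_0 + m_{i+1})/d_{i+1}):
  m_1 = 1*14 - 0 = 14, d_1 = (213 - 14^2)/1 = 17/1 = 17, a_1 = floor((14 + 14)/17) = 1.
  m_2 = 17*1 - 14 = 3, d_2 = (213 - 3^2)/17 = 204/17 = 12, a_2 = floor((14 + 3)/12) = 1.
  m_3 = 12*1 - 3 = 9, d_3 = (213 - 9^2)/12 = 132/12 = 11, a_3 = floor((14 + 9)/11) = 2.
  m_4 = 11*2 - 9 = 13, d_4 = (213 - 13^2)/11 = 44/11 = 4, a_4 = floor((14 + 13)/4) = 6.
  m_5 = 4*6 - 13 = 11, d_5 = (213 - 11^2)/4 = 92/4 = 23, a_5 = floor((14 + 11)/23) = 1.
  m_6 = 23*1 - 11 = 12, d_6 = (213 - 12^2)/23 = 69/23 = 3, a_6 = floor((14 + 12)/3) = 8.
  m_7 = 3*8 - 12 = 12, d_7 = (213 - 12^2)/3 = 69/3 = 23, a_7 = floor((14 + 12)/23) = 1.
  m_8 = 23*1 - 12 = 11, d_8 = (213 - 11^2)/23 = 92/23 = 4, a_8 = floor((14 + 11)/4) = 6.
  m_9 = 4*6 - 11 = 13, d_9 = (213 - 13^2)/4 = 44/4 = 11, a_9 = floor((14 + 13)/11) = 2.
  m_10 = 11*2 - 13 = 9, d_10 = (213 - 9^2)/11 = 132/11 = 12, a_10 = floor((14 + 9)/12) = 1.
  m_11 = 12*1 - 9 = 3, d_11 = (213 - 3^2)/12 = 204/12 = 17, a_11 = floor((14 + 3)/17) = 1.
  m_12 = 17*1 - 3 = 14, d_12 = (213 - 14^2)/17 = 17/17 = 1, a_12 = floor((14 + 14)/1) = 28.
  m_13 = 1*28 - 14 = 14, d_13 = (213 - 14^2)/1 = 17/1 = 17: (m_13, d_13) = (m_1, d_1) = (14, 17), so from here the quotients repeat a_1, ..., a_12; the period length is 12.
So sqrt(213) = [14; (1, 1, 2, 6, 1, 8, 1, 6, 2, 1, 1, 28)] with period length k = 12.
k is even, so the fundamental solution of x^2 - 213y^2 = 1 is (p_{k-1}, q_{k-1}) = (p_11, q_11); compute convergents through index 11.
Convergents (p_i = a_i*p_{i-1} + p_{i-2}, q_i = a_i*q_{i-1} + q_{i-2} with p_{-2}=0, p_{-1}=1, q_{-2}=1, q_{-1}=0):
  i=0: a_0=14, p_0 = 14*1 + 0 = 14, q_0 = 14*0 + 1 = 1.
  i=1: a_1=1, p_1 = 1*14 + 1 = 15, q_1 = 1*1 + 0 = 1.
  i=2: a_2=1, p_2 = 1*15 + 14 = 29, q_2 = 1*1 + 1 = 2.
  i=3: a_3=2, p_3 = 2*29 + 15 = 73, q_3 = 2*2 + 1 = 5.
  i=4: a_4=6, p_4 = 6*73 + 29 = 467, q_4 = 6*5 + 2 = 32.
  i=5: a_5=1, p_5 = 1*467 + 73 = 540, q_5 = 1*32 + 5 = 37.
  i=6: a_6=8, p_6 = 8*540 + 467 = 4787, q_6 = 8*37 + 32 = 328.
  i=7: a_7=1, p_7 = 1*4787 + 540 = 5327, q_7 = 1*328 + 37 = 365.
  i=8: a_8=6, p_8 = 6*5327 + 4787 = 36749, q_8 = 6*365 + 328 = 2518.
  i=9: a_9=2, p_9 = 2*36749 + 5327 = 78825, q_9 = 2*2518 + 365 = 5401.
  i=10: a_10=1, p_10 = 1*78825 + 36749 = 115574, q_10 = 1*5401 + 2518 = 7919.
  i=11: a_11=1, p_11 = 1*115574 + 78825 = 194399, q_11 = 1*7919 + 5401 = 13320.
Check: 194399^2 - 213*13320^2 = 37790971201 - 37790971200 = 1, so (x, y) = (194399, 13320) solves the equation, and by the theorem it is the least positive solution.

(x, y) = (194399, 13320)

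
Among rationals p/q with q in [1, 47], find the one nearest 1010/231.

188/43

Expand x = 1010/231 as a continued fraction with the Euclidean algorithm:
  1010 = 4*231 + 86, so a_0 = 4.
  231 = 2*86 + 59, so a_1 = 2.
  86 = 1*59 + 27, so a_2 = 1.
  59 = 2*27 + 5, so a_3 = 2.
  27 = 5*5 + 2, so a_4 = 5.
  5 = 2*2 + 1, so a_5 = 2.
  2 = 2*1 + 0, so a_6 = 2.
so x = [4; 2, 1, 2, 5, 2, 2].
Convergents (p_i = a_i*p_{i-1} + p_{i-2}, q_i = a_i*q_{i-1} + q_{i-2} with p_{-2}=0, p_{-1}=1, q_{-2}=1, q_{-1}=0), until the denominator exceeds 47:
  i=0: a_0=4, p_0 = 4*1 + 0 = 4, q_0 = 4*0 + 1 = 1.
  i=1: a_1=2, p_1 = 2*4 + 1 = 9, q_1 = 2*1 + 0 = 2.
  i=2: a_2=1, p_2 = 1*9 + 4 = 13, q_2 = 1*2 + 1 = 3.
  i=3: a_3=2, p_3 = 2*13 + 9 = 35, q_3 = 2*3 + 2 = 8.
  i=4: a_4=5, p_4 = 5*35 + 13 = 188, q_4 = 5*8 + 3 = 43.
  i=5: a_5=2, p_5 = 2*188 + 35 = 411, q_5 = 2*43 + 8 = 94.
q_5 = 94 > 47, so the last convergent with denominator <= 47 is p_4/q_4 = 188/43.
The closest fraction with denominator <= 47 is either p_4/q_4 or the intermediate fraction (k*p_4 + p_3)/(k*q_4 + q_3) with the largest k >= 1 whose denominator stays <= 47; these approach x as k grows, and every other convergent or intermediate fraction in range is farther away.
Largest k: floor((47 - q_3)/q_4) = floor((47 - 8)/43) = 0.
Since k = 0, no intermediate fraction beyond p_4/q_4 has denominator <= 47, so the convergent 188/43 is the closest (its error is |1010*43 - 188*231|/(231*43) = 2/9933).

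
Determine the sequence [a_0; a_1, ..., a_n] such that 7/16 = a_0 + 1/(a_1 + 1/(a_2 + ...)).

[0; 2, 3, 2]

Run the Euclidean algorithm on 7 and 16; the successive quotients are the partial quotients a_0, a_1, ... (each step inverts the fractional part left over by the previous one):
  7 = 0*16 + 7, so a_0 = 0.
  16 = 2*7 + 2, so a_1 = 2.
  7 = 3*2 + 1, so a_2 = 3.
  2 = 2*1 + 0, so a_3 = 2.
The remainder reaches 0 after 4 divisions, so the expansion has 4 partial quotients, read off in order.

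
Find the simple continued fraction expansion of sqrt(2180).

Write x_i = (sqrt(2180) + m_i)/d_i with (m_0, d_0) = (0, 1). a_0 = floor(sqrt(2180)) = 46, since 46^2 = 2116 <= 2180 < 2209 = 47^2.
Iterate m_{i+1} = d_i*a_i - m_i, d_{i+1} = (2180 - m_{i+1}^2)/d_i, a_{i+1} = floor((a_0 + m_{i+1})/d_{i+1}):
  m_1 = 1*46 - 0 = 46, d_1 = (2180 - 46^2)/1 = 64/1 = 64, a_1 = floor((46 + 46)/64) = 1.
  m_2 = 64*1 - 46 = 18, d_2 = (2180 - 18^2)/64 = 1856/64 = 29, a_2 = floor((46 + 18)/29) = 2.
  m_3 = 29*2 - 18 = 40, d_3 = (2180 - 40^2)/29 = 580/29 = 20, a_3 = floor((46 + 40)/20) = 4.
  m_4 = 20*4 - 40 = 40, d_4 = (2180 - 40^2)/20 = 580/20 = 29, a_4 = floor((46 + 40)/29) = 2.
  m_5 = 29*2 - 40 = 18, d_5 = (2180 - 18^2)/29 = 1856/29 = 64, a_5 = floor((46 + 18)/64) = 1.
  m_6 = 64*1 - 18 = 46, d_6 = (2180 - 46^2)/64 = 64/64 = 1, a_6 = floor((46 + 46)/1) = 92.
  m_7 = 1*92 - 46 = 46, d_7 = (2180 - 46^2)/1 = 64/1 = 64: (m_7, d_7) = (m_1, d_1) = (46, 64), so from here the quotients repeat a_1, ..., a_6; the period length is 6.
Hence the expansion of sqrt(2180) is a_0 = 46 followed by the repeating block 1, 2, 4, 2, 1, 92 (period 6).

[46; (1, 2, 4, 2, 1, 92)]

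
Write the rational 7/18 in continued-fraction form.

[0; 2, 1, 1, 3]

Run the Euclidean algorithm on 7 and 18; the successive quotients are the partial quotients a_0, a_1, ... (each step inverts the fractional part left over by the previous one):
  7 = 0*18 + 7, so a_0 = 0.
  18 = 2*7 + 4, so a_1 = 2.
  7 = 1*4 + 3, so a_2 = 1.
  4 = 1*3 + 1, so a_3 = 1.
  3 = 3*1 + 0, so a_4 = 3.
The remainder reaches 0 after 5 divisions, so the expansion has 5 partial quotients, read off in order.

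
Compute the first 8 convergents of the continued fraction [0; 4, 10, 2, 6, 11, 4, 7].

Using the convergent recurrence p_i = a_i*p_{i-1} + p_{i-2}, q_i = a_i*q_{i-1} + q_{i-2} with p_{-2}=0, p_{-1}=1, q_{-2}=1, q_{-1}=0:
  i=0: a_0=0, p_0 = 0*1 + 0 = 0, q_0 = 0*0 + 1 = 1.
  i=1: a_1=4, p_1 = 4*0 + 1 = 1, q_1 = 4*1 + 0 = 4.
  i=2: a_2=10, p_2 = 10*1 + 0 = 10, q_2 = 10*4 + 1 = 41.
  i=3: a_3=2, p_3 = 2*10 + 1 = 21, q_3 = 2*41 + 4 = 86.
  i=4: a_4=6, p_4 = 6*21 + 10 = 136, q_4 = 6*86 + 41 = 557.
  i=5: a_5=11, p_5 = 11*136 + 21 = 1517, q_5 = 11*557 + 86 = 6213.
  i=6: a_6=4, p_6 = 4*1517 + 136 = 6204, q_6 = 4*6213 + 557 = 25409.
  i=7: a_7=7, p_7 = 7*6204 + 1517 = 44945, q_7 = 7*25409 + 6213 = 184076.

0/1, 1/4, 10/41, 21/86, 136/557, 1517/6213, 6204/25409, 44945/184076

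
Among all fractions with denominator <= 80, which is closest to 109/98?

89/80

Expand x = 109/98 as a continued fraction with the Euclidean algorithm:
  109 = 1*98 + 11, so a_0 = 1.
  98 = 8*11 + 10, so a_1 = 8.
  11 = 1*10 + 1, so a_2 = 1.
  10 = 10*1 + 0, so a_3 = 10.
so x = [1; 8, 1, 10].
Convergents (p_i = a_i*p_{i-1} + p_{i-2}, q_i = a_i*q_{i-1} + q_{i-2} with p_{-2}=0, p_{-1}=1, q_{-2}=1, q_{-1}=0), until the denominator exceeds 80:
  i=0: a_0=1, p_0 = 1*1 + 0 = 1, q_0 = 1*0 + 1 = 1.
  i=1: a_1=8, p_1 = 8*1 + 1 = 9, q_1 = 8*1 + 0 = 8.
  i=2: a_2=1, p_2 = 1*9 + 1 = 10, q_2 = 1*8 + 1 = 9.
  i=3: a_3=10, p_3 = 10*10 + 9 = 109, q_3 = 10*9 + 8 = 98.
q_3 = 98 > 80, so the last convergent with denominator <= 80 is p_2/q_2 = 10/9.
The closest fraction with denominator <= 80 is either p_2/q_2 or the intermediate fraction (k*p_2 + p_1)/(k*q_2 + q_1) with the largest k >= 1 whose denominator stays <= 80; these approach x as k grows, and every other convergent or intermediate fraction in range is farther away.
Largest k: floor((80 - q_1)/q_2) = floor((80 - 8)/9) = 8.
That gives (8*10 + 9)/(8*9 + 8) = 89/80.
Compare the errors: |x - 10/9| = |109*9 - 10*98|/(98*9) = 1/882, and |x - 89/80| = |109*80 - 89*98|/(98*80) = 2/7840.
Cross-multiplying, 2*882 = 1764 < 7840 = 1*7840, so 2/7840 is smaller: the intermediate fraction 89/80 is closer to x than 10/9.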